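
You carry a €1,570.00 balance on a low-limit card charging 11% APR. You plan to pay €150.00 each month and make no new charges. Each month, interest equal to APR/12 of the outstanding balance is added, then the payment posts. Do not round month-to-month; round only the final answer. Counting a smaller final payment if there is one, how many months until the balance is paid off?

Monthly rate r = 11%/12 = 0.916667% = 0.00916667.
Recurrence: B ← B·(1+r) − €150.00.
Month 1: interest €14.39; balance after payment €1,434.39.
Month 2: interest €13.15; balance after payment €1,297.54.
Closed form: n = −ln(1 − rB₀/P)/ln(1+r) = −ln(0.90406)/ln(1.00917) ≈ 11.054, so the balance reaches zero during payment 12.

12 months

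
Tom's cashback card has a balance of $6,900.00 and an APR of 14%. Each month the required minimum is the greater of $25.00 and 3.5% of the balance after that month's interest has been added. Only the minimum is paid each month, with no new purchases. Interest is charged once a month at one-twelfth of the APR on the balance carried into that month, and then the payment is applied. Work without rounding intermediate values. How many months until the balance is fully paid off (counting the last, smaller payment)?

Monthly rate r = 14%/12 = 1.16667% = 0.0116667.
While 3.5% of the post-interest balance exceeds $25.00, each month B ← (B·(1+r))·(1 − 0.035), i.e. B shrinks by the factor (1+r)·0.965 = 0.97626.
This holds for months 1–95. Entering month 96 the balance is $703.88; 3.5% of the post-interest balance is now below $25.00, so the flat $25.00 minimum applies from here.
From month 96 a fixed $25.00 at rate r clears $703.88 in 35 more payments. Total: 95 + 35 = 130 months.

130 months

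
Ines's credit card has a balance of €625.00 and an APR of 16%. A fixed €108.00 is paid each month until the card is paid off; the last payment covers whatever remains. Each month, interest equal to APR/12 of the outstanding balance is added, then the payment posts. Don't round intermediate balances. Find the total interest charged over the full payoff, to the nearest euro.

Monthly rate r = 16%/12 = 1.33333% = 0.0133333.
Payoff takes n = ⌈−ln(1 − rB₀/P)/ln(1+r)⌉ = ⌈6.063⌉ = 7 payments; the last is €6.80.
Total paid = 6·€108.00 + €6.80 = €654.80.
Total interest = total paid − principal = €654.80 − €625.00 = €29.80.

€30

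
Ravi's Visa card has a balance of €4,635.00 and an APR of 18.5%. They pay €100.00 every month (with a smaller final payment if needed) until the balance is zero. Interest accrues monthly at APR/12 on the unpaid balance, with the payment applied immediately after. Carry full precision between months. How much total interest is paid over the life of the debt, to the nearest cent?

Monthly rate r = 18.5%/12 = 1.54167% = 0.0154167.
Payoff takes n = ⌈−ln(1 − rB₀/P)/ln(1+r)⌉ = ⌈81.948⌉ = 82 payments; the last is €94.88.
Total paid = 81·€100.00 + €94.88 = €8,194.88.
Total interest = total paid − principal = €8,194.88 − €4,635.00 = €3,559.88.

€3,559.88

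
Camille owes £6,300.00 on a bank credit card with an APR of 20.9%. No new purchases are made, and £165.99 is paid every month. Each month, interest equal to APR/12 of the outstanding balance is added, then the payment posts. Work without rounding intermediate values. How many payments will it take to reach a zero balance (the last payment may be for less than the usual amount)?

63 payments

Monthly rate r = 20.9%/12 = 1.74167% = 0.0174167.
Recurrence: B ← B·(1+r) − £165.99.
Month 1: interest £109.73; balance after payment £6,243.74.
Month 2: interest £108.75; balance after payment £6,186.49.
Closed form: n = −ln(1 − rB₀/P)/ln(1+r) = −ln(0.33897)/ln(1.01742) ≈ 62.655, so the balance reaches zero during payment 63.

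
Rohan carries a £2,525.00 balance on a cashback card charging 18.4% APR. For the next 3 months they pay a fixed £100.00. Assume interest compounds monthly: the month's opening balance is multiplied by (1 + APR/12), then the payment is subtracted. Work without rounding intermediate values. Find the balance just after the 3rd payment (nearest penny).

£2,338.32

Monthly rate r = 18.4%/12 = 1.53333% = 0.0153333.
Each month: B ← B·(1+r) − £100.00.
Month 1: interest £38.72; balance after payment £2,463.72.
Month 2: interest £37.78; balance after payment £2,401.49.
Month 3: interest £36.82; balance after payment £2,338.32.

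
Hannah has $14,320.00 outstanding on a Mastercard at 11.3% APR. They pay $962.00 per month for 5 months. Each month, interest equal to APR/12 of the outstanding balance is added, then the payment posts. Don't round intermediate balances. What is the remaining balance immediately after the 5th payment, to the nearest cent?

$10,105.61

Monthly rate r = 11.3%/12 = 0.941667% = 0.00941667.
Each month: B ← B·(1+r) − $962.00.
Month 1: interest $134.85; balance after payment $13,492.85.
Month 2: interest $127.06; balance after payment $12,657.90.
Month 3: interest $119.20; balance after payment $11,815.10.
Month 4: interest $111.26; balance after payment $10,964.36.
Month 5: interest $103.25; balance after payment $10,105.61.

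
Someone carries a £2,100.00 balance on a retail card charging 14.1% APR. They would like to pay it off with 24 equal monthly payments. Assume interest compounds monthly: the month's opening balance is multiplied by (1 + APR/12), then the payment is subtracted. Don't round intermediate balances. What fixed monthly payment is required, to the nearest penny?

£100.93

Monthly rate r = 14.1%/12 = 1.175% = 0.01175.
Level-payment amortization: P = B₀·r / (1 − (1+r)^(−n)) = 2100.00·0.01175 / (1 − 1.01175^(−24)).
Denominator 1 − (1+r)^(−24) = 0.244485356.
P = 24.675 / 0.244485356 ≈ 100.93.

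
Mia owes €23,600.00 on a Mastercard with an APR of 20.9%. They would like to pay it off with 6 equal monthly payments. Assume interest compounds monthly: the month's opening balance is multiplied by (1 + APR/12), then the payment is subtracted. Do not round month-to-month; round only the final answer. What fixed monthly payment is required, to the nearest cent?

€4,176.55

Monthly rate r = 20.9%/12 = 1.74167% = 0.0174167.
Level-payment amortization: P = B₀·r / (1 − (1+r)^(−n)) = 23600.00·0.0174167 / (1 − 1.01742^(−6)).
Denominator 1 − (1+r)^(−6) = 0.0984145095.
P = 411.033 / 0.0984145095 ≈ 4176.55.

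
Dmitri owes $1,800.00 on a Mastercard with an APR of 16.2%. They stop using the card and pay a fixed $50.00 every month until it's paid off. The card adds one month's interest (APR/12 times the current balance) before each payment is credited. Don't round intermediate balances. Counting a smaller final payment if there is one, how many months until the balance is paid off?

50 payments

Monthly rate r = 16.2%/12 = 1.35% = 0.0135.
Recurrence: B ← B·(1+r) − $50.00.
Month 1: interest $24.30; balance after payment $1,774.30.
Month 2: interest $23.95; balance after payment $1,748.25.
Closed form: n = −ln(1 − rB₀/P)/ln(1+r) = −ln(0.514)/ln(1.0135) ≈ 49.631, so the balance reaches zero during payment 50.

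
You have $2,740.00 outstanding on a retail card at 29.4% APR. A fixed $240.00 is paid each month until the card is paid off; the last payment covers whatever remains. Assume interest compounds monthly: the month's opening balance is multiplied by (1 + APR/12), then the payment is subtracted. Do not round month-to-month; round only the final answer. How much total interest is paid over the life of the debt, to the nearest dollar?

$514

Monthly rate r = 29.4%/12 = 2.45% = 0.0245.
Payoff takes n = ⌈−ln(1 − rB₀/P)/ln(1+r)⌉ = ⌈13.555⌉ = 14 payments; the last is $133.96.
Total paid = 13·$240.00 + $133.96 = $3,253.96.
Total interest = total paid − principal = $3,253.96 − $2,740.00 = $513.96.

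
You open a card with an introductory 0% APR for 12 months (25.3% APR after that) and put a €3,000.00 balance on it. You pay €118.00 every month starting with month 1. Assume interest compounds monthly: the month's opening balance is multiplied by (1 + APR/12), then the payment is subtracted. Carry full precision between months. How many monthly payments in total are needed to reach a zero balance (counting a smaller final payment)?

28 payments

Promo months 1–12 at r₀ = 0%/12 = 0; months 13+ at r₁ = 25.3%/12 = 0.0210833.
After month 12 (no interest yet): B = €3,000.00 − 12·€118.00 = €1,584.00.
Then at r₁ with €118.00/mo: n₂ = −ln(1 − r₁·B/P)/ln(1+r₁) ≈ 15.95 → 16 more payments.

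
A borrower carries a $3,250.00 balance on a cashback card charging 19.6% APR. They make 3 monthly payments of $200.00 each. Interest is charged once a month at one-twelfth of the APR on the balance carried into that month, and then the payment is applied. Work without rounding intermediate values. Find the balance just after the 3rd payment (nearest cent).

Monthly rate r = 19.6%/12 = 1.63333% = 0.0163333.
Each month: B ← B·(1+r) − $200.00.
Month 1: interest $53.08; balance after payment $3,103.08.
Month 2: interest $50.68; balance after payment $2,953.77.
Month 3: interest $48.24; balance after payment $2,802.01.

$2,802.01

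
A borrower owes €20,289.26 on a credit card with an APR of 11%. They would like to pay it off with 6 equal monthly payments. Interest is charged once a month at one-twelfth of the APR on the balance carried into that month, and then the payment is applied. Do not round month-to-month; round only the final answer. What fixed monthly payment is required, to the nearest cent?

€3,490.86

Monthly rate r = 11%/12 = 0.916667% = 0.00916667.
Level-payment amortization: P = B₀·r / (1 − (1+r)^(−n)) = 20289.26·0.00916667 / (1 − 1.00917^(−6)).
Denominator 1 − (1+r)^(−6) = 0.0532776773.
P = 185.985 / 0.0532776773 ≈ 3490.86.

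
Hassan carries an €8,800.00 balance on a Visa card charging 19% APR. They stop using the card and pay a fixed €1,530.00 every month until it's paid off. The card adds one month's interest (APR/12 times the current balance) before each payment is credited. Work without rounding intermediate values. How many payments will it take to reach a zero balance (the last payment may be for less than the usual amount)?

7 payments

Monthly rate r = 19%/12 = 1.58333% = 0.0158333.
Recurrence: B ← B·(1+r) − €1,530.00.
Month 1: interest €139.33; balance after payment €7,409.33.
Month 2: interest €117.31; balance after payment €5,996.65.
Closed form: n = −ln(1 − rB₀/P)/ln(1+r) = −ln(0.90893)/ln(1.01583) ≈ 6.078, so the balance reaches zero during payment 7.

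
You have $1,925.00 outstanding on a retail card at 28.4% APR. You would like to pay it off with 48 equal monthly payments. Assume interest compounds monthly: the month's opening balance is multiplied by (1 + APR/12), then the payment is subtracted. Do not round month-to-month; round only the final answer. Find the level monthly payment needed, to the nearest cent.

Monthly rate r = 28.4%/12 = 2.36667% = 0.0236667.
Level-payment amortization: P = B₀·r / (1 − (1+r)^(−n)) = 1925.00·0.0236667 / (1 − 1.02367^(−48)).
Denominator 1 − (1+r)^(−48) = 0.674621362.
P = 45.5583 / 0.674621362 ≈ 67.53.

$67.53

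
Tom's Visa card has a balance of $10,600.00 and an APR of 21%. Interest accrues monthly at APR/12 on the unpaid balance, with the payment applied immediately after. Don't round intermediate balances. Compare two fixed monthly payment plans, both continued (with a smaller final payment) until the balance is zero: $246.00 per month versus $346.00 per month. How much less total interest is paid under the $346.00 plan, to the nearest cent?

$4,569.66

Monthly rate r = 21%/12 = 1.75% = 0.0175.
At $246.00/mo: n = ⌈−ln(1 − rB₀/P)/ln(1+r)⌉ = 81 payments (last $210.09); total interest = total paid − $10,600.00 = $9,290.09.
At $346.00/mo: 45 payments (last $96.43); total interest $4,720.43.
Interest saved = $9,290.09 − $4,720.43 = $4,569.66.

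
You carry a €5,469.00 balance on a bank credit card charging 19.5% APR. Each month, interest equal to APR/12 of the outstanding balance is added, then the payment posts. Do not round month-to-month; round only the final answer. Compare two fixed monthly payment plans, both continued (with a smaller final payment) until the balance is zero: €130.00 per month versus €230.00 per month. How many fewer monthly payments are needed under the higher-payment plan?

Monthly rate r = 19.5%/12 = 1.625% = 0.01625.
At €130.00/mo: n = ⌈−ln(1 − rB₀/P)/ln(1+r)⌉ = 72 payments (last €51.47); total interest = total paid − €5,469.00 = €3,812.47.
At €230.00/mo: 31 payments (last €69.24); total interest €1,500.24.
Payments saved = 72 − 31 = 41.

41 fewer payments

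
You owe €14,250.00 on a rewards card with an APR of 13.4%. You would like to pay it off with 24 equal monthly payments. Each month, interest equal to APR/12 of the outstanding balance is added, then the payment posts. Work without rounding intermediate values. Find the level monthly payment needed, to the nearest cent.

€680.15

Monthly rate r = 13.4%/12 = 1.11667% = 0.0111667.
Level-payment amortization: P = B₀·r / (1 − (1+r)^(−n)) = 14250.00·0.0111667 / (1 − 1.01117^(−24)).
Denominator 1 − (1+r)^(−24) = 0.233955268.
P = 159.125 / 0.233955268 ≈ 680.15.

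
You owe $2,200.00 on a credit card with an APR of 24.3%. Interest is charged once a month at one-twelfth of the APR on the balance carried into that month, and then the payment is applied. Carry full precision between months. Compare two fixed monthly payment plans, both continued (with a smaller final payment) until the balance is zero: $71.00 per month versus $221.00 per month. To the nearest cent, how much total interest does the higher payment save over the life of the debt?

Monthly rate r = 24.3%/12 = 2.025% = 0.02025.
At $71.00/mo: n = ⌈−ln(1 − rB₀/P)/ln(1+r)⌉ = 50 payments (last $18.15); total interest = total paid − $2,200.00 = $1,297.15.
At $221.00/mo: 12 payments (last $51.11); total interest $282.11.
Interest saved = $1,297.15 − $282.11 = $1,015.04.

$1,015.04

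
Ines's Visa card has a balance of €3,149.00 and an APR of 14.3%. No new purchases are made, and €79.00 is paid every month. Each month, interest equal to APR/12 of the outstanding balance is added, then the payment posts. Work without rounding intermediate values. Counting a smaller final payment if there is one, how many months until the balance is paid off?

55 months

Monthly rate r = 14.3%/12 = 1.19167% = 0.0119167.
Recurrence: B ← B·(1+r) − €79.00.
Month 1: interest €37.53; balance after payment €3,107.53.
Month 2: interest €37.03; balance after payment €3,065.56.
Closed form: n = −ln(1 − rB₀/P)/ln(1+r) = −ln(0.52499)/ln(1.01192) ≈ 54.395, so the balance reaches zero during payment 55.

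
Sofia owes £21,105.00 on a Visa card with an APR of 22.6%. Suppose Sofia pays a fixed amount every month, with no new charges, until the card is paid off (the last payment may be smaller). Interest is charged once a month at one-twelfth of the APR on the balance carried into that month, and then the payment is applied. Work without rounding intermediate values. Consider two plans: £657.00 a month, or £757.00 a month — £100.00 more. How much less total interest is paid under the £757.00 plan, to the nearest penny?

Monthly rate r = 22.6%/12 = 1.88333% = 0.0188333.
At £657.00/mo: n = ⌈−ln(1 − rB₀/P)/ln(1+r)⌉ = 50 payments (last £514.78); total interest = total paid − £21,105.00 = £11,602.78.
At £757.00/mo: 40 payments (last £686.97); total interest £9,104.97.
Interest saved = £11,602.78 − £9,104.97 = £2,497.81.

£2,497.81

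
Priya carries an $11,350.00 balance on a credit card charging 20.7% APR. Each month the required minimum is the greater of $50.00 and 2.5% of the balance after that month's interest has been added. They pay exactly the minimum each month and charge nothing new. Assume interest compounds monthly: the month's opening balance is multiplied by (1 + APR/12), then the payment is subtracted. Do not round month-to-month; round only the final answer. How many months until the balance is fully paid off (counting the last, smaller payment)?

Monthly rate r = 20.7%/12 = 1.725% = 0.01725.
While 2.5% of the post-interest balance exceeds $50.00, each month B ← (B·(1+r))·(1 − 0.025), i.e. B shrinks by the factor (1+r)·0.975 = 0.99182.
This holds for months 1–214. Entering month 215 the balance is $1,956.64; 2.5% of the post-interest balance is now below $50.00, so the flat $50.00 minimum applies from here.
From month 215 a fixed $50.00 at rate r clears $1,956.64 in 66 more payments. Total: 214 + 66 = 280 months.

280 months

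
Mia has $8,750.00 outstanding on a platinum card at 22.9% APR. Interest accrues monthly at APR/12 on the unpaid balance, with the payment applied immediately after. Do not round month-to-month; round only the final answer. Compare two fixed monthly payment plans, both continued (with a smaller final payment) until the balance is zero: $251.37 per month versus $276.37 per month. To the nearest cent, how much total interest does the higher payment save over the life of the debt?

Monthly rate r = 22.9%/12 = 1.90833% = 0.0190833.
At $251.37/mo: n = ⌈−ln(1 − rB₀/P)/ln(1+r)⌉ = 58 payments (last $186.17); total interest = total paid − $8,750.00 = $5,764.26.
At $276.37/mo: 50 payments (last $7.97); total interest $4,800.10.
Interest saved = $5,764.26 − $4,800.10 = $964.16.

$964.16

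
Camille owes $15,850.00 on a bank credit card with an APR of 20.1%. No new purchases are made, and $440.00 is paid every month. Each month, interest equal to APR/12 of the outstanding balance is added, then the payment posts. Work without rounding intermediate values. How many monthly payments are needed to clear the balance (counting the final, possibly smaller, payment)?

Monthly rate r = 20.1%/12 = 1.675% = 0.01675.
Recurrence: B ← B·(1+r) − $440.00.
Month 1: interest $265.49; balance after payment $15,675.49.
Month 2: interest $262.56; balance after payment $15,498.05.
Closed form: n = −ln(1 − rB₀/P)/ln(1+r) = −ln(0.39662)/ln(1.01675) ≈ 55.672, so the balance reaches zero during payment 56.

56 payments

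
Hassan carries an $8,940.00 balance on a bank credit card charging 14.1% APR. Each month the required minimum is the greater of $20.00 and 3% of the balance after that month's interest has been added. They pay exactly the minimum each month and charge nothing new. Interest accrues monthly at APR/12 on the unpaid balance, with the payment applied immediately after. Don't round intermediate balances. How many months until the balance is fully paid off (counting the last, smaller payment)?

181 months

Monthly rate r = 14.1%/12 = 1.175% = 0.01175.
While 3% of the post-interest balance exceeds $20.00, each month B ← (B·(1+r))·(1 − 0.03), i.e. B shrinks by the factor (1+r)·0.97 = 0.9814.
This holds for months 1–139. Entering month 140 the balance is $657.33; 3% of the post-interest balance is now below $20.00, so the flat $20.00 minimum applies from here.
From month 140 a fixed $20.00 at rate r clears $657.33 in 42 more payments. Total: 139 + 42 = 181 months.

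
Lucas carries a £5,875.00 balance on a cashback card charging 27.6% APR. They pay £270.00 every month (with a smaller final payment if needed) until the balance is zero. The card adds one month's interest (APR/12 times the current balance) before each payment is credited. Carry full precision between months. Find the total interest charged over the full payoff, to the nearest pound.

£2,367

Monthly rate r = 27.6%/12 = 2.3% = 0.023.
Payoff takes n = ⌈−ln(1 − rB₀/P)/ln(1+r)⌉ = ⌈30.523⌉ = 31 payments; the last is £141.93.
Total paid = 30·£270.00 + £141.93 = £8,241.93.
Total interest = total paid − principal = £8,241.93 − £5,875.00 = £2,366.93.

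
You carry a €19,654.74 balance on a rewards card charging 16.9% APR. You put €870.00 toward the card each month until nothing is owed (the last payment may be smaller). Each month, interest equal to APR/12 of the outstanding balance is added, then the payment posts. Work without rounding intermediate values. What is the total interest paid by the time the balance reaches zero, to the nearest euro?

Monthly rate r = 16.9%/12 = 1.40833% = 0.0140833.
Payoff takes n = ⌈−ln(1 − rB₀/P)/ln(1+r)⌉ = ⌈27.384⌉ = 28 payments; the last is €335.60.
Total paid = 27·€870.00 + €335.60 = €23,825.60.
Total interest = total paid − principal = €23,825.60 − €19,654.74 = €4,170.86.

€4,171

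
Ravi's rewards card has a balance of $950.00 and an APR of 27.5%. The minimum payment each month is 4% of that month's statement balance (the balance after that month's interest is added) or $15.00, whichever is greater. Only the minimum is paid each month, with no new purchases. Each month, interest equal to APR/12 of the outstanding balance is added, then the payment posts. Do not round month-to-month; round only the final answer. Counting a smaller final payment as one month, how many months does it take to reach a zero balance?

Monthly rate r = 27.5%/12 = 2.29167% = 0.0229167.
While 4% of the post-interest balance exceeds $15.00, each month B ← (B·(1+r))·(1 − 0.04), i.e. B shrinks by the factor (1+r)·0.96 = 0.982.
This holds for months 1–53. Entering month 54 the balance is $362.77; 4% of the post-interest balance is now below $15.00, so the flat $15.00 minimum applies from here.
From month 54 a fixed $15.00 at rate r clears $362.77 in 36 more payments. Total: 53 + 36 = 89 months.

89 months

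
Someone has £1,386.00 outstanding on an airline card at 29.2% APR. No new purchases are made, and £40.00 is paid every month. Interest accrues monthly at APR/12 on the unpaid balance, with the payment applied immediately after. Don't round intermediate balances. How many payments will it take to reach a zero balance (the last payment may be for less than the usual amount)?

Monthly rate r = 29.2%/12 = 2.43333% = 0.0243333.
Recurrence: B ← B·(1+r) − £40.00.
Month 1: interest £33.73; balance after payment £1,379.73.
Month 2: interest £33.57; balance after payment £1,373.30.
Closed form: n = −ln(1 − rB₀/P)/ln(1+r) = −ln(0.15685)/ln(1.02433) ≈ 77.051, so the balance reaches zero during payment 78.

78 months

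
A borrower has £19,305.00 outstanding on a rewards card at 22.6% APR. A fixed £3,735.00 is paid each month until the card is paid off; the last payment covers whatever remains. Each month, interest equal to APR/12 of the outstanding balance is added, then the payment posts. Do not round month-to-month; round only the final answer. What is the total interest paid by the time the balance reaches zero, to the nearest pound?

£1,205

Monthly rate r = 22.6%/12 = 1.88333% = 0.0188333.
Payoff takes n = ⌈−ln(1 − rB₀/P)/ln(1+r)⌉ = ⌈5.489⌉ = 6 payments; the last is £1,834.78.
Total paid = 5·£3,735.00 + £1,834.78 = £20,509.78.
Total interest = total paid − principal = £20,509.78 − £19,305.00 = £1,204.78.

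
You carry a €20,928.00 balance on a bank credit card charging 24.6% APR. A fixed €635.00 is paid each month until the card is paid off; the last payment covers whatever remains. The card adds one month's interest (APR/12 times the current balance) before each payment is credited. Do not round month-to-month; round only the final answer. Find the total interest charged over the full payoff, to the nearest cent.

Monthly rate r = 24.6%/12 = 2.05% = 0.0205.
Payoff takes n = ⌈−ln(1 − rB₀/P)/ln(1+r)⌉ = ⌈55.481⌉ = 56 payments; the last is €307.23.
Total paid = 55·€635.00 + €307.23 = €35,232.23.
Total interest = total paid − principal = €35,232.23 − €20,928.00 = €14,304.23.

€14,304.23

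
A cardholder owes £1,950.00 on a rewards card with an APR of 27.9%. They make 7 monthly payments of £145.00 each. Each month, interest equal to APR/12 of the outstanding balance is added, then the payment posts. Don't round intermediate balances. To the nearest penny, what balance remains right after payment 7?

£1,201.77

Monthly rate r = 27.9%/12 = 2.325% = 0.02325.
Each month: B ← B·(1+r) − £145.00.
Month 1: interest £45.34; balance after payment £1,850.34.
Month 2: interest £43.02; balance after payment £1,748.36.
Month 3: interest £40.65; balance after payment £1,644.01.
Month 4: interest £38.22; balance after payment £1,537.23.
Month 5: interest £35.74; balance after payment £1,427.97.
Month 6: interest £33.20; balance after payment £1,316.17.
Month 7: interest £30.60; balance after payment £1,201.77.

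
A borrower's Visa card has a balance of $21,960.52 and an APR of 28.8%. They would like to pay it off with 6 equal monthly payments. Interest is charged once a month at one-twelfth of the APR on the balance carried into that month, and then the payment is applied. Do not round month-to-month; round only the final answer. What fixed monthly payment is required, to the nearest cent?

Monthly rate r = 28.8%/12 = 2.4% = 0.024.
Level-payment amortization: P = B₀·r / (1 − (1+r)^(−n)) = 21960.52·0.024 / (1 − 1.024^(−6)).
Denominator 1 − (1+r)^(−6) = 0.132638262.
P = 527.052 / 0.132638262 ≈ 3973.61.

$3,973.61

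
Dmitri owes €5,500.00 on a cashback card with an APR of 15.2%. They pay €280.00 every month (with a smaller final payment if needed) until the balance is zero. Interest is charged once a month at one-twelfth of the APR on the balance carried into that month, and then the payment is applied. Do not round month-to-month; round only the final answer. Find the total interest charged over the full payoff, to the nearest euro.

€865

Monthly rate r = 15.2%/12 = 1.26667% = 0.0126667.
Payoff takes n = ⌈−ln(1 − rB₀/P)/ln(1+r)⌉ = ⌈22.729⌉ = 23 payments; the last is €204.55.
Total paid = 22·€280.00 + €204.55 = €6,364.55.
Total interest = total paid − principal = €6,364.55 − €5,500.00 = €864.55.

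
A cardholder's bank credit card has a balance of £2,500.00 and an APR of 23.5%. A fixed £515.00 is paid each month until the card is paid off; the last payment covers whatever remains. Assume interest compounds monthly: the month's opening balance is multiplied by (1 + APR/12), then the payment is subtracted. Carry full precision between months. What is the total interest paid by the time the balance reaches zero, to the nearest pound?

£153

Monthly rate r = 23.5%/12 = 1.95833% = 0.0195833.
Payoff takes n = ⌈−ln(1 − rB₀/P)/ln(1+r)⌉ = ⌈5.151⌉ = 6 payments; the last is £78.22.
Total paid = 5·£515.00 + £78.22 = £2,653.22.
Total interest = total paid − principal = £2,653.22 − £2,500.00 = £153.22.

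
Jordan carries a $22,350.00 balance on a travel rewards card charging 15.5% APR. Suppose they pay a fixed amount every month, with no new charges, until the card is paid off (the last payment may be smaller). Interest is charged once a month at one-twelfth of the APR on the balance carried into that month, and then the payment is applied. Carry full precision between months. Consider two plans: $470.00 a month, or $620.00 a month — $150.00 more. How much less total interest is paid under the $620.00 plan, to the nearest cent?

Monthly rate r = 15.5%/12 = 1.29167% = 0.0129167.
At $470.00/mo: n = ⌈−ln(1 − rB₀/P)/ln(1+r)⌉ = 75 payments (last $102.97); total interest = total paid − $22,350.00 = $12,532.97.
At $620.00/mo: 49 payments (last $513.97); total interest $7,923.97.
Interest saved = $12,532.97 − $7,923.97 = $4,609.00.

$4,609.00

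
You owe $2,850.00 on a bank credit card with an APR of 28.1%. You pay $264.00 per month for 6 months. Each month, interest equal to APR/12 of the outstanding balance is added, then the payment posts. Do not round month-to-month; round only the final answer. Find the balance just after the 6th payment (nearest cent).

$1,594.93

Monthly rate r = 28.1%/12 = 2.34167% = 0.0234167.
Each month: B ← B·(1+r) − $264.00.
Month 1: interest $66.74; balance after payment $2,652.74.
Month 2: interest $62.12; balance after payment $2,450.86.
Month 3: interest $57.39; balance after payment $2,244.25.
Month 4: interest $52.55; balance after payment $2,032.80.
Month 5: interest $47.60; balance after payment $1,816.40.
Month 6: interest $42.53; balance after payment $1,594.93.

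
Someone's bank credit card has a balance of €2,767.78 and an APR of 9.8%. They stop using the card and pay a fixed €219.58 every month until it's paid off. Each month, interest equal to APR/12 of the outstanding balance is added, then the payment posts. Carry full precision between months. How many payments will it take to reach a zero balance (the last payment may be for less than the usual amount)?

Monthly rate r = 9.8%/12 = 0.816667% = 0.00816667.
Recurrence: B ← B·(1+r) − €219.58.
Month 1: interest €22.60; balance after payment €2,570.80.
Month 2: interest €20.99; balance after payment €2,372.22.
Closed form: n = −ln(1 − rB₀/P)/ln(1+r) = −ln(0.89706)/ln(1.00817) ≈ 13.356, so the balance reaches zero during payment 14.

14 months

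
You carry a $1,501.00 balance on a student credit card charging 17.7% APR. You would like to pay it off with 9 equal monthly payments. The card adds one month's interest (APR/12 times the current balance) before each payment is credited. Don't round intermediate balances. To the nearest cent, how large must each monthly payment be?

Monthly rate r = 17.7%/12 = 1.475% = 0.01475.
Level-payment amortization: P = B₀·r / (1 − (1+r)^(−n)) = 1501.00·0.01475 / (1 − 1.01475^(−9)).
Denominator 1 − (1+r)^(−9) = 0.123466619.
P = 22.1397 / 0.123466619 ≈ 179.32.

$179.32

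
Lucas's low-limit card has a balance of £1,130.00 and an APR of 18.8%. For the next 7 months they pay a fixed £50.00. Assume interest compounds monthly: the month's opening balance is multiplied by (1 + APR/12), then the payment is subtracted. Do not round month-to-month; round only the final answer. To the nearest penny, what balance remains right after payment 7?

£893.02

Monthly rate r = 18.8%/12 = 1.56667% = 0.0156667.
Each month: B ← B·(1+r) − £50.00.
Month 1: interest £17.70; balance after payment £1,097.70.
Month 2: interest £17.20; balance after payment £1,064.90.
Month 3: interest £16.68; balance after payment £1,031.58.
Month 4: interest £16.16; balance after payment £997.75.
Month 5: interest £15.63; balance after payment £963.38.
Month 6: interest £15.09; balance after payment £928.47.
Month 7: interest £14.55; balance after payment £893.02.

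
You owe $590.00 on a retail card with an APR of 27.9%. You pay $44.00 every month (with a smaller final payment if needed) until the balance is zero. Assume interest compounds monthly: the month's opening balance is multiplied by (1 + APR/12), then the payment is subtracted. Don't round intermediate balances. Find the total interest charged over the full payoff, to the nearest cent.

Monthly rate r = 27.9%/12 = 2.325% = 0.02325.
Payoff takes n = ⌈−ln(1 − rB₀/P)/ln(1+r)⌉ = ⌈16.256⌉ = 17 payments; the last is $11.35.
Total paid = 16·$44.00 + $11.35 = $715.35.
Total interest = total paid − principal = $715.35 − $590.00 = $125.35.

$125.35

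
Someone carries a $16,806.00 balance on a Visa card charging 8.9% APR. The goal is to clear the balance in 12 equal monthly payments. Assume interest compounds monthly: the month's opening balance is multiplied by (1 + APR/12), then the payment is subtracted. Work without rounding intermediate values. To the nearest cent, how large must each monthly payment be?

Monthly rate r = 8.9%/12 = 0.741667% = 0.00741667.
Level-payment amortization: P = B₀·r / (1 − (1+r)^(−n)) = 16806.00·0.00741667 / (1 − 1.00742^(−12)).
Denominator 1 − (1+r)^(−12) = 0.0848539246.
P = 124.645 / 0.0848539246 ≈ 1468.93.

$1,468.93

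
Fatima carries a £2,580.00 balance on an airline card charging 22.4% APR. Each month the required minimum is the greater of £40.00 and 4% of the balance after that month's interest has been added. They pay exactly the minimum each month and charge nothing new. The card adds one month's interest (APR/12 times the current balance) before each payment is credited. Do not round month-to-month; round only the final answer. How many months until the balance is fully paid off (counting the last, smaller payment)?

77 months

Monthly rate r = 22.4%/12 = 1.86667% = 0.0186667.
While 4% of the post-interest balance exceeds £40.00, each month B ← (B·(1+r))·(1 − 0.04), i.e. B shrinks by the factor (1+r)·0.96 = 0.97792.
This holds for months 1–44. Entering month 45 the balance is £965.98; 4% of the post-interest balance is now below £40.00, so the flat £40.00 minimum applies from here.
From month 45 a fixed £40.00 at rate r clears £965.98 in 33 more payments. Total: 44 + 33 = 77 months.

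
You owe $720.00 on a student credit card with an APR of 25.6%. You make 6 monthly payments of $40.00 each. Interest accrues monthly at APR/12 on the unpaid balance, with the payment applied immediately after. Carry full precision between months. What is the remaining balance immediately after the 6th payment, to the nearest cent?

$564.05

Monthly rate r = 25.6%/12 = 2.13333% = 0.0213333.
Each month: B ← B·(1+r) − $40.00.
Month 1: interest $15.36; balance after payment $695.36.
Month 2: interest $14.83; balance after payment $670.19.
Month 3: interest $14.30; balance after payment $644.49.
Month 4: interest $13.75; balance after payment $618.24.
Month 5: interest $13.19; balance after payment $591.43.
Month 6: interest $12.62; balance after payment $564.05.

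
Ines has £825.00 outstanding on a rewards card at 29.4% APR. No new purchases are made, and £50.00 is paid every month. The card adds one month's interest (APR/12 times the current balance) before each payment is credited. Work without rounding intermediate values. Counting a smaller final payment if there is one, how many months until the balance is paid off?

22 payments

Monthly rate r = 29.4%/12 = 2.45% = 0.0245.
Recurrence: B ← B·(1+r) − £50.00.
Month 1: interest £20.21; balance after payment £795.21.
Month 2: interest £19.48; balance after payment £764.70.
Closed form: n = −ln(1 − rB₀/P)/ln(1+r) = −ln(0.59575)/ln(1.0245) ≈ 21.398, so the balance reaches zero during payment 22.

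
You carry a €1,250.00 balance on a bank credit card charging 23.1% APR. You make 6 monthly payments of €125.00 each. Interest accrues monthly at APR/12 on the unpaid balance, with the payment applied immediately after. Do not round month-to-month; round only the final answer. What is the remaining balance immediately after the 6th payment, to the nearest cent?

Monthly rate r = 23.1%/12 = 1.925% = 0.01925.
Each month: B ← B·(1+r) − €125.00.
Month 1: interest €24.06; balance after payment €1,149.06.
Month 2: interest €22.12; balance after payment €1,046.18.
Month 3: interest €20.14; balance after payment €941.32.
Month 4: interest €18.12; balance after payment €834.44.
Month 5: interest €16.06; balance after payment €725.50.
Month 6: interest €13.97; balance after payment €614.47.

€614.47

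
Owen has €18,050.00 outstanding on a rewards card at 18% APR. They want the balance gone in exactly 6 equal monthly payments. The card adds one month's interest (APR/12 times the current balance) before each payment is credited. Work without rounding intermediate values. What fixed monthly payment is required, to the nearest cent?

€3,168.23

Monthly rate r = 18%/12 = 1.5% = 0.015.
Level-payment amortization: P = B₀·r / (1 − (1+r)^(−n)) = 18050.00·0.015 / (1 − 1.015^(−6)).
Denominator 1 − (1+r)^(−6) = 0.0854578075.
P = 270.75 / 0.0854578075 ≈ 3168.23.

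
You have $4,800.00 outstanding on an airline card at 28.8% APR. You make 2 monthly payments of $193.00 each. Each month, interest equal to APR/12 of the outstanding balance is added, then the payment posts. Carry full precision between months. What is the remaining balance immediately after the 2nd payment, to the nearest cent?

$4,642.53

Monthly rate r = 28.8%/12 = 2.4% = 0.024.
Each month: B ← B·(1+r) − $193.00.
Month 1: interest $115.20; balance after payment $4,722.20.
Month 2: interest $113.33; balance after payment $4,642.53.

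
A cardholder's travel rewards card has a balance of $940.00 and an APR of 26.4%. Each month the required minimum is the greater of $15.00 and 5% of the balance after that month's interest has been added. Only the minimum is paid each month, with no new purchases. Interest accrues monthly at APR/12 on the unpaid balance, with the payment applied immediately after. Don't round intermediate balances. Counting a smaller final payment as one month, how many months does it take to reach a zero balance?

66 months

Monthly rate r = 26.4%/12 = 2.2% = 0.022.
While 5% of the post-interest balance exceeds $15.00, each month B ← (B·(1+r))·(1 − 0.05), i.e. B shrinks by the factor (1+r)·0.95 = 0.9709.
This holds for months 1–40. Entering month 41 the balance is $288.47; 5% of the post-interest balance is now below $15.00, so the flat $15.00 minimum applies from here.
From month 41 a fixed $15.00 at rate r clears $288.47 in 26 more payments. Total: 40 + 26 = 66 months.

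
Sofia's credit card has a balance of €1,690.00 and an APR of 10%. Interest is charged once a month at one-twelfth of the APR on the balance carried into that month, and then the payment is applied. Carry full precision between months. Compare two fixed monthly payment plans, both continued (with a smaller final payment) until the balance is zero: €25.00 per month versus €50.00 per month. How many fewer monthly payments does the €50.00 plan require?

60 fewer payments

Monthly rate r = 10%/12 = 0.833333% = 0.00833333.
At €25.00/mo: n = ⌈−ln(1 − rB₀/P)/ln(1+r)⌉ = 100 payments (last €21.11); total interest = total paid − €1,690.00 = €806.11.
At €50.00/mo: 40 payments (last €43.21); total interest €303.21.
Payments saved = 100 − 40 = 60.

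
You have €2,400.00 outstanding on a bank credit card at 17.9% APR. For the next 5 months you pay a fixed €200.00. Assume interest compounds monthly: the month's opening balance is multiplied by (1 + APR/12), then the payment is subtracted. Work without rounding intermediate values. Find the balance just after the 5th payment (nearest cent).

Monthly rate r = 17.9%/12 = 1.49167% = 0.0149167.
Each month: B ← B·(1+r) − €200.00.
Month 1: interest €35.80; balance after payment €2,235.80.
Month 2: interest €33.35; balance after payment €2,069.15.
Month 3: interest €30.86; balance after payment €1,900.02.
Month 4: interest €28.34; balance after payment €1,728.36.
Month 5: interest €25.78; balance after payment €1,554.14.

€1,554.14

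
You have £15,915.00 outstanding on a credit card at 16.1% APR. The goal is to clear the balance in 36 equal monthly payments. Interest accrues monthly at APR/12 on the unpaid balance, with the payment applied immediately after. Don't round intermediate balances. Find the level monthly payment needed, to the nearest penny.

Monthly rate r = 16.1%/12 = 1.34167% = 0.0134167.
Level-payment amortization: P = B₀·r / (1 − (1+r)^(−n)) = 15915.00·0.0134167 / (1 − 1.01342^(−36)).
Denominator 1 − (1+r)^(−36) = 0.381085763.
P = 213.526 / 0.381085763 ≈ 560.31.

£560.31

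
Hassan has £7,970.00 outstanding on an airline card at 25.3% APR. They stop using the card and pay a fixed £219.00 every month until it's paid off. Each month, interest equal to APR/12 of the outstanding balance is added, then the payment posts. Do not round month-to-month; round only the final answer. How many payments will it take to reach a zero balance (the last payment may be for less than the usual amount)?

Monthly rate r = 25.3%/12 = 2.10833% = 0.0210833.
Recurrence: B ← B·(1+r) − £219.00.
Month 1: interest £168.03; balance after payment £7,919.03.
Month 2: interest £166.96; balance after payment £7,866.99.
Closed form: n = −ln(1 − rB₀/P)/ln(1+r) = −ln(0.23272)/ln(1.02108) ≈ 69.877, so the balance reaches zero during payment 70.

70 payments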